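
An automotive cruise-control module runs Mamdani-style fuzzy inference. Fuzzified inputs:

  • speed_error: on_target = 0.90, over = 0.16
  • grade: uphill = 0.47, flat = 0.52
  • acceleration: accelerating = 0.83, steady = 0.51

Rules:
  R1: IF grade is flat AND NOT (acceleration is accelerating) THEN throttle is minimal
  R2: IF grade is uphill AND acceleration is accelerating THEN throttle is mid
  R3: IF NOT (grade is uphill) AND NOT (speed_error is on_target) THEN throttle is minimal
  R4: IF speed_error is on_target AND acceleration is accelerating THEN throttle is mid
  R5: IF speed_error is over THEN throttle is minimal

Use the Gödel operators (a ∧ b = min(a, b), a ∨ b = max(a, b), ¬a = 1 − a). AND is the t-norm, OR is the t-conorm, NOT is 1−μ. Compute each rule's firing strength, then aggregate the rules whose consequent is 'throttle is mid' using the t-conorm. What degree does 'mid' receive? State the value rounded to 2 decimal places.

0.83

R1: flat=0.52, ¬accelerating=1−0.83=0.17; AND[min(a, b)] → w = 0.17
R2: uphill=0.47, accelerating=0.83; AND[min(a, b)] → w = 0.47
R3: ¬uphill=1−0.47=0.53, ¬on_target=1−0.90=0.10; AND[min(a, b)] → w = 0.10
R4: on_target=0.90, accelerating=0.83; AND[min(a, b)] → w = 0.83
R5: over=0.16 → w = 0.16
Rules with consequent 'mid': {R2, R4} → strengths 0.47, 0.83
Aggregate via t-conorm [max(a, b)]: 0.83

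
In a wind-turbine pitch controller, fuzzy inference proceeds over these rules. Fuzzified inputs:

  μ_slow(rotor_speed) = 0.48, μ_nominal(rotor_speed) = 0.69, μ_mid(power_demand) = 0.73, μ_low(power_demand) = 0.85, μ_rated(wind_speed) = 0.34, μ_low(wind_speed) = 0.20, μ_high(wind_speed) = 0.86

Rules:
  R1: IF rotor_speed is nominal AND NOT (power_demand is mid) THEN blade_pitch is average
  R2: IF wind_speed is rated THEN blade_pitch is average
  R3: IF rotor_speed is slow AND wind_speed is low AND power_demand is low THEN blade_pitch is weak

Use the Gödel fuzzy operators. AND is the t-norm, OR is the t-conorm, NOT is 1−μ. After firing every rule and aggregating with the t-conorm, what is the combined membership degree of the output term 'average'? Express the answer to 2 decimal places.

0.34

R1: nominal=0.69, ¬mid=1−0.73=0.27; AND[min(a, b)] → w = 0.27
R2: rated=0.34 → w = 0.34
R3: slow=0.48, low=0.20, low=0.85; AND[min(a, b)] → w = 0.20
Rules with consequent 'average': {R1, R2} → strengths 0.27, 0.34
Aggregate via t-conorm [max(a, b)]: 0.34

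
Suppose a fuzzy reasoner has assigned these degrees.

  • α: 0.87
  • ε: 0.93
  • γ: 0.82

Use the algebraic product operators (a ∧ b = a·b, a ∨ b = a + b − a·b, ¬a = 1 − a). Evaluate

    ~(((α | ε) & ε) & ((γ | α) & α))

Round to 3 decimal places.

0.217

α | ε = a + b − a·b on (0.8700, 0.9300) = 0.9909
(α | ε) & ε = a·b on (0.9909, 0.9300) = 0.9215
γ | α = a + b − a·b on (0.8200, 0.8700) = 0.9766
(γ | α) & α = a·b on (0.9766, 0.8700) = 0.8496
((α | ε) & ε) & ((γ | α) & α) = a·b on (0.9215, 0.8496) = 0.7830
~(((α | ε) & ε) & ((γ | α) & α)) = 1 − 0.7830 = 0.2170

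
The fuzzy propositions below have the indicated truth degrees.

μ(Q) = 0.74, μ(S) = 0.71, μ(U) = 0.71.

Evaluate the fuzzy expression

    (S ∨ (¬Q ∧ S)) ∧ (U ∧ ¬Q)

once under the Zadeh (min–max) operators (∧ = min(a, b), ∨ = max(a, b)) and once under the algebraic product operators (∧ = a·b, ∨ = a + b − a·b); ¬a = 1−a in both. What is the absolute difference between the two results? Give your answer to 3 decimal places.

0.119

Under Zadeh (min–max):
  ¬Q = 1 − 0.74 = 0.26
  ¬Q ∧ S = min(a, b) on (0.26, 0.71) = 0.26
  S ∨ (¬Q ∧ S) = max(a, b) on (0.71, 0.26) = 0.71
  ¬Q = 1 − 0.74 = 0.26
  U ∧ ¬Q = min(a, b) on (0.71, 0.26) = 0.26
  (S ∨ (¬Q ∧ S)) ∧ (U ∧ ¬Q) = min(a, b) on (0.71, 0.26) = 0.26
  → value = 0.2600
Under algebraic product:
  ¬Q = 1 − 0.7400 = 0.2600
  ¬Q ∧ S = a·b on (0.2600, 0.7100) = 0.1846
  S ∨ (¬Q ∧ S) = a + b − a·b on (0.7100, 0.1846) = 0.7635
  ¬Q = 1 − 0.7400 = 0.2600
  U ∧ ¬Q = a·b on (0.7100, 0.2600) = 0.1846
  (S ∨ (¬Q ∧ S)) ∧ (U ∧ ¬Q) = a·b on (0.7635, 0.1846) = 0.1409
  → value = 0.1409
|0.2600 − 0.1409| = 0.119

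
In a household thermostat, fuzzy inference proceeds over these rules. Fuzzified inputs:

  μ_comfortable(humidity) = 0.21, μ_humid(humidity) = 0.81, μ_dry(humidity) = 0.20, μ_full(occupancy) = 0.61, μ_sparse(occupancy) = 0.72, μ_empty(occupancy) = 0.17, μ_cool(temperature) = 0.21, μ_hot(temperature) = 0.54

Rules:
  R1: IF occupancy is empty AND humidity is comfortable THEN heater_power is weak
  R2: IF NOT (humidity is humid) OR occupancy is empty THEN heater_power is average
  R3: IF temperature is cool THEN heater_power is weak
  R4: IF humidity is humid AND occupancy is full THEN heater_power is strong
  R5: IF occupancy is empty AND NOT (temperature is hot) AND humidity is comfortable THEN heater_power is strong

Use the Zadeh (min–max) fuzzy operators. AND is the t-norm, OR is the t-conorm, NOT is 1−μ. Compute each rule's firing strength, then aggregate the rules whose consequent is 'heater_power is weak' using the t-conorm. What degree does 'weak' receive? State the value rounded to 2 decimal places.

0.21

R1: empty=0.17, comfortable=0.21; AND[min(a, b)] → w = 0.17
R2: ¬humid=1−0.81=0.19, empty=0.17; OR[max(a, b)] → w = 0.19
R3: cool=0.21 → w = 0.21
R4: humid=0.81, full=0.61; AND[min(a, b)] → w = 0.61
R5: empty=0.17, ¬hot=1−0.54=0.46, comfortable=0.21; AND[min(a, b)] → w = 0.17
Rules with consequent 'weak': {R1, R3} → strengths 0.17, 0.21
Aggregate via t-conorm [max(a, b)]: 0.21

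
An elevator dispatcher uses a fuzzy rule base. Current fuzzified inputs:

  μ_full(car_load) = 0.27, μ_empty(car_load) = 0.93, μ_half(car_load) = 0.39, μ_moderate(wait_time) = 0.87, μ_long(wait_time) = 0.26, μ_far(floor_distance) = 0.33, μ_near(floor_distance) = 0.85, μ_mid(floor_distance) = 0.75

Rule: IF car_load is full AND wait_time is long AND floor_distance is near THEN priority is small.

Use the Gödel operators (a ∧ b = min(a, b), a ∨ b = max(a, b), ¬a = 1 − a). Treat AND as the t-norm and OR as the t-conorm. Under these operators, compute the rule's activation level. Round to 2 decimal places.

firing strength: full=0.27, long=0.26, near=0.85; AND[min(a, b)] → w = 0.26

0.26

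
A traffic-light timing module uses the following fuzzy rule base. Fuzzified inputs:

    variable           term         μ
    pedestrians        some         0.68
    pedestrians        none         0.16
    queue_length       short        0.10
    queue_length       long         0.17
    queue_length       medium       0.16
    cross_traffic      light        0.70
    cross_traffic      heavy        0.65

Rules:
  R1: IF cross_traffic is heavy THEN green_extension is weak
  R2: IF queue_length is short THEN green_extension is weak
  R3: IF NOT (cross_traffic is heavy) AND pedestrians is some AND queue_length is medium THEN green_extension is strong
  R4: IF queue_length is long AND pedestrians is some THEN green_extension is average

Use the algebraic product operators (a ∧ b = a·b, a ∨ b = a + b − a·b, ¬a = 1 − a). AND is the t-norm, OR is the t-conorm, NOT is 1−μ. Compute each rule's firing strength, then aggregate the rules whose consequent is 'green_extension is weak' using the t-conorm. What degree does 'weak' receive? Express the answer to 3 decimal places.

R1: heavy=0.65 → w = 0.6500
R2: short=0.10 → w = 0.1000
R3: ¬heavy=1−0.65=0.35, some=0.68, medium=0.16; AND[a·b] → w = 0.0381
R4: long=0.17, some=0.68; AND[a·b] → w = 0.1156
Rules with consequent 'weak': {R1, R2} → strengths 0.6500, 0.1000
Aggregate via t-conorm [a + b − a·b]: 0.6850

0.685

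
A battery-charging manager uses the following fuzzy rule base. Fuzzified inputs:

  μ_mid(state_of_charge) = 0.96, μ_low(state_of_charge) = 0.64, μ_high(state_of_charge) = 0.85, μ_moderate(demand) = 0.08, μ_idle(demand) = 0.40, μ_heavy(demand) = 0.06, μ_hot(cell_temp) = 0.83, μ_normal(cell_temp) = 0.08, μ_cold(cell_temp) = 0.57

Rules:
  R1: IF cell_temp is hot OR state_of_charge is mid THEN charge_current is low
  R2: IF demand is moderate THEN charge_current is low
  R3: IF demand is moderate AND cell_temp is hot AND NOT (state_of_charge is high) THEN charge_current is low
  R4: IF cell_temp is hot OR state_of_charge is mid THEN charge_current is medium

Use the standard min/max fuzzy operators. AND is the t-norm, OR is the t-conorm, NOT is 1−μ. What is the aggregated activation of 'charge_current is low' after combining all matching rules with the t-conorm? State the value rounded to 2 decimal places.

R1: hot=0.83, mid=0.96; OR[max(a, b)] → w = 0.96
R2: moderate=0.08 → w = 0.08
R3: moderate=0.08, hot=0.83, ¬high=1−0.85=0.15; AND[min(a, b)] → w = 0.08
R4: hot=0.83, mid=0.96; OR[max(a, b)] → w = 0.96
Rules with consequent 'low': {R1, R2, R3} → strengths 0.96, 0.08, 0.08
Aggregate via t-conorm [max(a, b)]: 0.96

0.96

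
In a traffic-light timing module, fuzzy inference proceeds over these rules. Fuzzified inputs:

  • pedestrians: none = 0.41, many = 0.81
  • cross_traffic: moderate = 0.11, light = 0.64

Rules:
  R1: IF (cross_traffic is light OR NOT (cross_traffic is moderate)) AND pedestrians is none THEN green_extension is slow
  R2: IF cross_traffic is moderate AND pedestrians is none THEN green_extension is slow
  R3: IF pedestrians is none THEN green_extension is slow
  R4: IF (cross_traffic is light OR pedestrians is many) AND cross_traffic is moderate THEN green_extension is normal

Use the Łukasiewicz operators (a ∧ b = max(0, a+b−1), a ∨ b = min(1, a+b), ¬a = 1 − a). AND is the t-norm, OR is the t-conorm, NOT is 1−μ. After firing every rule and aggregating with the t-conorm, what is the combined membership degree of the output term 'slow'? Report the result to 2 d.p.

R1: (light=0.64 OR ¬moderate=1−0.11=0.89) = 1.00; AND[max(0, a+b−1)] with none=0.41 → w = 0.41
R2: moderate=0.11, none=0.41; AND[max(0, a+b−1)] → w = 0.00
R3: none=0.41 → w = 0.41
R4: (light=0.64 OR many=0.81) = 1.00; AND[max(0, a+b−1)] with moderate=0.11 → w = 0.11
Rules with consequent 'slow': {R1, R2, R3} → strengths 0.41, 0.00, 0.41
Aggregate via t-conorm [min(1, a+b)]: 0.82

0.82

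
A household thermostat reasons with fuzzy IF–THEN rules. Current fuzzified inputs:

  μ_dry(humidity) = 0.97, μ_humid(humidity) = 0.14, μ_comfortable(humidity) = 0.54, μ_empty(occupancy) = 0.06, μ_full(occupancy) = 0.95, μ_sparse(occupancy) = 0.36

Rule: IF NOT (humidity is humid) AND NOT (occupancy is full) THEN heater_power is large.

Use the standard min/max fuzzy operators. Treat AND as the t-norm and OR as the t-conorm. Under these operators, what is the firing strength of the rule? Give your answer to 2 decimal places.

firing strength: ¬humid=1−0.14=0.86, ¬full=1−0.95=0.05; AND[min(a, b)] → w = 0.05

0.05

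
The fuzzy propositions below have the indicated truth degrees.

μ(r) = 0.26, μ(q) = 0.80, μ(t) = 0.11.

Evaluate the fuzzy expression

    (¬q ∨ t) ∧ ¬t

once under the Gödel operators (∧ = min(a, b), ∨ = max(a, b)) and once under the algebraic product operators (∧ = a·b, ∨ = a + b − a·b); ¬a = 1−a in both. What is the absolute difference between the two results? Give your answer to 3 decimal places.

Under Gödel:
  ¬q = 1 − 0.80 = 0.20
  ¬q ∨ t = max(a, b) on (0.20, 0.11) = 0.20
  ¬t = 1 − 0.11 = 0.89
  (¬q ∨ t) ∧ ¬t = min(a, b) on (0.20, 0.89) = 0.20
  → value = 0.2000
Under algebraic product:
  ¬q = 1 − 0.8000 = 0.2000
  ¬q ∨ t = a + b − a·b on (0.2000, 0.1100) = 0.2880
  ¬t = 1 − 0.1100 = 0.8900
  (¬q ∨ t) ∧ ¬t = a·b on (0.2880, 0.8900) = 0.2563
  → value = 0.2563
|0.2000 − 0.2563| = 0.056

0.056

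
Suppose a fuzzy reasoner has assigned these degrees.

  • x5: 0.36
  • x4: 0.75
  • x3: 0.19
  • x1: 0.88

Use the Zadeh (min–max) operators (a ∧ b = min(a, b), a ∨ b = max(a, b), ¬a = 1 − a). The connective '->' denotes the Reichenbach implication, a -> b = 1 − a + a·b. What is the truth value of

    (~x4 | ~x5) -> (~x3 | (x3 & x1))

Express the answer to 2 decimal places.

0.88

~x4 = 1 − 0.75 = 0.25
~x5 = 1 − 0.36 = 0.64
~x4 | ~x5 = max(a, b) on (0.25, 0.64) = 0.64
~x3 = 1 − 0.19 = 0.81
x3 & x1 = min(a, b) on (0.19, 0.88) = 0.19
~x3 | (x3 & x1) = max(a, b) on (0.81, 0.19) = 0.81
(~x4 | ~x5) -> (~x3 | (x3 & x1))  [Reichenbach: 1 − a + a·b] with a=0.64, b=0.81 → 0.88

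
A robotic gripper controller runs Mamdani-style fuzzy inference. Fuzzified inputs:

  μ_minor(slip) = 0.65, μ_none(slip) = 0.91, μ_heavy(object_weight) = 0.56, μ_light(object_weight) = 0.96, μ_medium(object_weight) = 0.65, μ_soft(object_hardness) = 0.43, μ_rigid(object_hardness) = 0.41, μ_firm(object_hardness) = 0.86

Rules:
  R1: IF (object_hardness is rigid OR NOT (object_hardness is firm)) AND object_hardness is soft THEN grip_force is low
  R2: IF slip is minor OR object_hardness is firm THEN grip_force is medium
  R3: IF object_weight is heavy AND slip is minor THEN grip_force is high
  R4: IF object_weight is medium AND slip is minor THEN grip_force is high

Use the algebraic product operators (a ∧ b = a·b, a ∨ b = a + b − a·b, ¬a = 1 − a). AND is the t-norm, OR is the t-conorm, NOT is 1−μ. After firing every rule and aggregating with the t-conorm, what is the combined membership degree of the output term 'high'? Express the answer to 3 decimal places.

R1: (rigid=0.41 OR ¬firm=1−0.86=0.14) = 0.4926; AND[a·b] with soft=0.43 → w = 0.2118
R2: minor=0.65, firm=0.86; OR[a + b − a·b] → w = 0.9510
R3: heavy=0.56, minor=0.65; AND[a·b] → w = 0.3640
R4: medium=0.65, minor=0.65; AND[a·b] → w = 0.4225
Rules with consequent 'high': {R3, R4} → strengths 0.3640, 0.4225
Aggregate via t-conorm [a + b − a·b]: 0.6327

0.633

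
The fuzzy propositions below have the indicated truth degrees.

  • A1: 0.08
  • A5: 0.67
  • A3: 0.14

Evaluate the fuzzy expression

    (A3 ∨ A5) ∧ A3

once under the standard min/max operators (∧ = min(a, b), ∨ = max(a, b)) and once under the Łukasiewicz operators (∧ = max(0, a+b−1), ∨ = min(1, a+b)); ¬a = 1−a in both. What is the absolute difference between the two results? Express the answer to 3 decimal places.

Under standard min/max:
  A3 ∨ A5 = max(a, b) on (0.14, 0.67) = 0.67
  (A3 ∨ A5) ∧ A3 = min(a, b) on (0.67, 0.14) = 0.14
  → value = 0.1400
Under Łukasiewicz:
  A3 ∨ A5 = min(1, a+b) on (0.14, 0.67) = 0.81
  (A3 ∨ A5) ∧ A3 = max(0, a+b−1) on (0.81, 0.14) = 0.00
  → value = 0.0000
|0.1400 − 0.0000| = 0.140

0.140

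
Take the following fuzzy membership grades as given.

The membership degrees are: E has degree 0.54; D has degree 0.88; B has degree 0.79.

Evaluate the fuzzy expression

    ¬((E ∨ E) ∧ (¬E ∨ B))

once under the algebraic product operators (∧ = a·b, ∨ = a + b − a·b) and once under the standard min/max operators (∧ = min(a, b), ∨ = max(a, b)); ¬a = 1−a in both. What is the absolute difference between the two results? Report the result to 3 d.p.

0.159

Under algebraic product:
  E ∨ E = a + b − a·b on (0.5400, 0.5400) = 0.7884
  ¬E = 1 − 0.5400 = 0.4600
  ¬E ∨ B = a + b − a·b on (0.4600, 0.7900) = 0.8866
  (E ∨ E) ∧ (¬E ∨ B) = a·b on (0.7884, 0.8866) = 0.6990
  ¬((E ∨ E) ∧ (¬E ∨ B)) = 1 − 0.6990 = 0.3010
  → value = 0.3010
Under standard min/max:
  E ∨ E = max(a, b) on (0.54, 0.54) = 0.54
  ¬E = 1 − 0.54 = 0.46
  ¬E ∨ B = max(a, b) on (0.46, 0.79) = 0.79
  (E ∨ E) ∧ (¬E ∨ B) = min(a, b) on (0.54, 0.79) = 0.54
  ¬((E ∨ E) ∧ (¬E ∨ B)) = 1 − 0.54 = 0.46
  → value = 0.4600
|0.3010 − 0.4600| = 0.159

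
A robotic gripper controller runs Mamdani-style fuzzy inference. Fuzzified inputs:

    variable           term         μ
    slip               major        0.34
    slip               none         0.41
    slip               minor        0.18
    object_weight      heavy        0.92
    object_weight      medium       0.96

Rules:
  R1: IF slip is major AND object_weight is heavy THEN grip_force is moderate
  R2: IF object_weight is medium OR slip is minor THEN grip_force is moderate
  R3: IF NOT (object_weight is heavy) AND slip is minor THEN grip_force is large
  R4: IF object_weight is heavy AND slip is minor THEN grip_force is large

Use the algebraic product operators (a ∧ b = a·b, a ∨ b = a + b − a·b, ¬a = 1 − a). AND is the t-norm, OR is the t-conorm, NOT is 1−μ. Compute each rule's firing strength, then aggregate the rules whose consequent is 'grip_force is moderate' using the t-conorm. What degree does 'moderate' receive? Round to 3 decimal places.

0.977

R1: major=0.34, heavy=0.92; AND[a·b] → w = 0.3128
R2: medium=0.96, minor=0.18; OR[a + b − a·b] → w = 0.9672
R3: ¬heavy=1−0.92=0.08, minor=0.18; AND[a·b] → w = 0.0144
R4: heavy=0.92, minor=0.18; AND[a·b] → w = 0.1656
Rules with consequent 'moderate': {R1, R2} → strengths 0.3128, 0.9672
Aggregate via t-conorm [a + b − a·b]: 0.9775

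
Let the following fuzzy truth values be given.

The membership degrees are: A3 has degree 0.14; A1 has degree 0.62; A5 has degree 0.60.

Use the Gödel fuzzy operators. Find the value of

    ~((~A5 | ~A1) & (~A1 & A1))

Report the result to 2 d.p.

~A5 = 1 − 0.60 = 0.40
~A1 = 1 − 0.62 = 0.38
~A5 | ~A1 = max(a, b) on (0.40, 0.38) = 0.40
~A1 = 1 − 0.62 = 0.38
~A1 & A1 = min(a, b) on (0.38, 0.62) = 0.38
(~A5 | ~A1) & (~A1 & A1) = min(a, b) on (0.40, 0.38) = 0.38
~((~A5 | ~A1) & (~A1 & A1)) = 1 − 0.38 = 0.62

0.62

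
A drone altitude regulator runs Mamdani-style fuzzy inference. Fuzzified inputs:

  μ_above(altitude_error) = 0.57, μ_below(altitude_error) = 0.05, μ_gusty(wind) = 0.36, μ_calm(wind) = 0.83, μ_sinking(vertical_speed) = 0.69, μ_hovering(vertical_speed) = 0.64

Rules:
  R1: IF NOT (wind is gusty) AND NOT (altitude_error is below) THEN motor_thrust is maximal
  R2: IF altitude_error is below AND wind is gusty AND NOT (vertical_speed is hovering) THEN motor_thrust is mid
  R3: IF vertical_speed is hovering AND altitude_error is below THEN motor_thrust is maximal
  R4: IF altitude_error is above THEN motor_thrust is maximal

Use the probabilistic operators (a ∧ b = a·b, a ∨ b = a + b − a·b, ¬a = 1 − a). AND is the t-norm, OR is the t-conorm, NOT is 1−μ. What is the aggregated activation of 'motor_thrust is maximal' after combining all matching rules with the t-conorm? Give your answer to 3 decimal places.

R1: ¬gusty=1−0.36=0.64, ¬below=1−0.05=0.95; AND[a·b] → w = 0.6080
R2: below=0.05, gusty=0.36, ¬hovering=1−0.64=0.36; AND[a·b] → w = 0.0065
R3: hovering=0.64, below=0.05; AND[a·b] → w = 0.0320
R4: above=0.57 → w = 0.5700
Rules with consequent 'maximal': {R1, R3, R4} → strengths 0.6080, 0.0320, 0.5700
Aggregate via t-conorm [a + b − a·b]: 0.8368

0.837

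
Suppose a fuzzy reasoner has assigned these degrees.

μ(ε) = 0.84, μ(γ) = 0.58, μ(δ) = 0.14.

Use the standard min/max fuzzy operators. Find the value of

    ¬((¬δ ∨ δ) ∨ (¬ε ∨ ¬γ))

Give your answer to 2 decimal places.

0.14

¬δ = 1 − 0.14 = 0.86
¬δ ∨ δ = max(a, b) on (0.86, 0.14) = 0.86
¬ε = 1 − 0.84 = 0.16
¬γ = 1 − 0.58 = 0.42
¬ε ∨ ¬γ = max(a, b) on (0.16, 0.42) = 0.42
(¬δ ∨ δ) ∨ (¬ε ∨ ¬γ) = max(a, b) on (0.86, 0.42) = 0.86
¬((¬δ ∨ δ) ∨ (¬ε ∨ ¬γ)) = 1 − 0.86 = 0.14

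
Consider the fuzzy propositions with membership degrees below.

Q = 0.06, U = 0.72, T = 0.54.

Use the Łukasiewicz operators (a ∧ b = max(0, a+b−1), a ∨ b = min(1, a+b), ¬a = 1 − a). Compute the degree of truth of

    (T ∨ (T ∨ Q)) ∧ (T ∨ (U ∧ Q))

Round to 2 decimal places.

T ∨ Q = min(1, a+b) on (0.54, 0.06) = 0.60
T ∨ (T ∨ Q) = min(1, a+b) on (0.54, 0.60) = 1.00
U ∧ Q = max(0, a+b−1) on (0.72, 0.06) = 0.00
T ∨ (U ∧ Q) = min(1, a+b) on (0.54, 0.00) = 0.54
(T ∨ (T ∨ Q)) ∧ (T ∨ (U ∧ Q)) = max(0, a+b−1) on (1.00, 0.54) = 0.54

0.54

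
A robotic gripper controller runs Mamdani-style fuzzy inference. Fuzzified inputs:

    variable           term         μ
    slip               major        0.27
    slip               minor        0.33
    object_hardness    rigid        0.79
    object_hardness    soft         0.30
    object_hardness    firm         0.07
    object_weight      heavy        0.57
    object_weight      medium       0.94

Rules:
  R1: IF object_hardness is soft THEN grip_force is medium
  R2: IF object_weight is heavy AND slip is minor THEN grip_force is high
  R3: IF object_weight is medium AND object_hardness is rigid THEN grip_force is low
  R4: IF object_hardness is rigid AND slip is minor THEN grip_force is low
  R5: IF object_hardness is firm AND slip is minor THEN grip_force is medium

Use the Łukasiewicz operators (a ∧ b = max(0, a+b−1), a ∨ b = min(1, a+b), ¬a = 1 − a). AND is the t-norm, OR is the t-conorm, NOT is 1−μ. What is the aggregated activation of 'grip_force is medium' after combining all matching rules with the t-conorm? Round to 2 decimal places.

R1: soft=0.30 → w = 0.30
R2: heavy=0.57, minor=0.33; AND[max(0, a+b−1)] → w = 0.00
R3: medium=0.94, rigid=0.79; AND[max(0, a+b−1)] → w = 0.73
R4: rigid=0.79, minor=0.33; AND[max(0, a+b−1)] → w = 0.12
R5: firm=0.07, minor=0.33; AND[max(0, a+b−1)] → w = 0.00
Rules with consequent 'medium': {R1, R5} → strengths 0.30, 0.00
Aggregate via t-conorm [min(1, a+b)]: 0.30

0.30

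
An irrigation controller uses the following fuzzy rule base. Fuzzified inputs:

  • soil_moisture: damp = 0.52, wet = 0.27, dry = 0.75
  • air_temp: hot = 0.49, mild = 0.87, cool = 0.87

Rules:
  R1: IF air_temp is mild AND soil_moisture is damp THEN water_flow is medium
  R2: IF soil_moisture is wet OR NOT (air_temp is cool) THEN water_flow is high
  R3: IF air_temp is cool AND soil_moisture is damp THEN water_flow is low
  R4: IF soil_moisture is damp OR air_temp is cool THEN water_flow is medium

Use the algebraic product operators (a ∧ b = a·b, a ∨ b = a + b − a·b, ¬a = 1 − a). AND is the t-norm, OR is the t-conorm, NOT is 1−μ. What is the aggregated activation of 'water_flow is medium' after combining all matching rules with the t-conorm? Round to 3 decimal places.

R1: mild=0.87, damp=0.52; AND[a·b] → w = 0.4524
R2: wet=0.27, ¬cool=1−0.87=0.13; OR[a + b − a·b] → w = 0.3649
R3: cool=0.87, damp=0.52; AND[a·b] → w = 0.4524
R4: damp=0.52, cool=0.87; OR[a + b − a·b] → w = 0.9376
Rules with consequent 'medium': {R1, R4} → strengths 0.4524, 0.9376
Aggregate via t-conorm [a + b − a·b]: 0.9658

0.966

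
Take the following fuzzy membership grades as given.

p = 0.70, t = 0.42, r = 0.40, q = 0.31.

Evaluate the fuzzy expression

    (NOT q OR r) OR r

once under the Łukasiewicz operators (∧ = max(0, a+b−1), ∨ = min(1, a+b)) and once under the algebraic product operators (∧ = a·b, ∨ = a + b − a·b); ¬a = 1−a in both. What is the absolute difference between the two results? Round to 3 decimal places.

0.112

Under Łukasiewicz:
  NOT q = 1 − 0.31 = 0.69
  NOT q OR r = min(1, a+b) on (0.69, 0.40) = 1.00
  (NOT q OR r) OR r = min(1, a+b) on (1.00, 0.40) = 1.00
  → value = 1.0000
Under algebraic product:
  NOT q = 1 − 0.3100 = 0.6900
  NOT q OR r = a + b − a·b on (0.6900, 0.4000) = 0.8140
  (NOT q OR r) OR r = a + b − a·b on (0.8140, 0.4000) = 0.8884
  → value = 0.8884
|1.0000 − 0.8884| = 0.112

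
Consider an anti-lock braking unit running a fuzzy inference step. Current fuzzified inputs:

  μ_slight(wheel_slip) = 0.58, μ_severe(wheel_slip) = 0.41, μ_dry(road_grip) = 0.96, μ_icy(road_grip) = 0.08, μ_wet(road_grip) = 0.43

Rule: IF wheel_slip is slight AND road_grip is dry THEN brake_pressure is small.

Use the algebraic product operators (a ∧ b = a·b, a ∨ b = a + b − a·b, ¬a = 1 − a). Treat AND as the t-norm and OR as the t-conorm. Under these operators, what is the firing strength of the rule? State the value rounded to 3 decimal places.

0.557

firing strength: slight=0.58, dry=0.96; AND[a·b] → w = 0.5568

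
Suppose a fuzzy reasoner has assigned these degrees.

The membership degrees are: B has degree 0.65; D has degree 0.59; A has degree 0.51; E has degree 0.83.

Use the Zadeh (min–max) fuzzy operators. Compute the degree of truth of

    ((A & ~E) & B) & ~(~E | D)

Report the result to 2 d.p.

0.17

~E = 1 − 0.83 = 0.17
A & ~E = min(a, b) on (0.51, 0.17) = 0.17
(A & ~E) & B = min(a, b) on (0.17, 0.65) = 0.17
~E = 1 − 0.83 = 0.17
~E | D = max(a, b) on (0.17, 0.59) = 0.59
~(~E | D) = 1 − 0.59 = 0.41
((A & ~E) & B) & ~(~E | D) = min(a, b) on (0.17, 0.41) = 0.17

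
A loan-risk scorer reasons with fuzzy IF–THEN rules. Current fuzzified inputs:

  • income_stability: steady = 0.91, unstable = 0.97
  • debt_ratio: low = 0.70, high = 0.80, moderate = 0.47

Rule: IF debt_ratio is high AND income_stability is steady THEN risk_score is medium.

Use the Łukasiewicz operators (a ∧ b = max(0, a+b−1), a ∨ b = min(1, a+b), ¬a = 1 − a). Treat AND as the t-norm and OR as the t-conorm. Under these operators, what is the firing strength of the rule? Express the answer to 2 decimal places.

firing strength: high=0.80, steady=0.91; AND[max(0, a+b−1)] → w = 0.71

0.71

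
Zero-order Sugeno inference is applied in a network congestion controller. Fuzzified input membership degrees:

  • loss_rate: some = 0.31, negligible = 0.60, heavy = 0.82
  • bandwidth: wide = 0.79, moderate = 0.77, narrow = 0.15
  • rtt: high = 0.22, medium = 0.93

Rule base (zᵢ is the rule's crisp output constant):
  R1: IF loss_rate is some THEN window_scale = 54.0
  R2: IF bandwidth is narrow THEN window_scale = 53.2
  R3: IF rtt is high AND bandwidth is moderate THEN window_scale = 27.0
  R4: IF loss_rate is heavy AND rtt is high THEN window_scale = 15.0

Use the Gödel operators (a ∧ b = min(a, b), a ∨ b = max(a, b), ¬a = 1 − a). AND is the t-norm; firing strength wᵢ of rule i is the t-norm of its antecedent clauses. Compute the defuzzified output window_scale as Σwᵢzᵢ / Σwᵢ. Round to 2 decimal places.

R1 (z=54.0): some=0.31 → w = 0.31
R2 (z=53.2): narrow=0.15 → w = 0.15
R3 (z=27.0): high=0.22, moderate=0.77; AND[min(a, b)] → w = 0.22
R4 (z=15.0): heavy=0.82, high=0.22; AND[min(a, b)] → w = 0.22
Weighted average = (0.31·54.0 + 0.15·53.2 + 0.22·27.0 + 0.22·15.0) / (0.31 + 0.15 + 0.22 + 0.22)
  = 33.9600 / 0.9000 = 37.73

37.73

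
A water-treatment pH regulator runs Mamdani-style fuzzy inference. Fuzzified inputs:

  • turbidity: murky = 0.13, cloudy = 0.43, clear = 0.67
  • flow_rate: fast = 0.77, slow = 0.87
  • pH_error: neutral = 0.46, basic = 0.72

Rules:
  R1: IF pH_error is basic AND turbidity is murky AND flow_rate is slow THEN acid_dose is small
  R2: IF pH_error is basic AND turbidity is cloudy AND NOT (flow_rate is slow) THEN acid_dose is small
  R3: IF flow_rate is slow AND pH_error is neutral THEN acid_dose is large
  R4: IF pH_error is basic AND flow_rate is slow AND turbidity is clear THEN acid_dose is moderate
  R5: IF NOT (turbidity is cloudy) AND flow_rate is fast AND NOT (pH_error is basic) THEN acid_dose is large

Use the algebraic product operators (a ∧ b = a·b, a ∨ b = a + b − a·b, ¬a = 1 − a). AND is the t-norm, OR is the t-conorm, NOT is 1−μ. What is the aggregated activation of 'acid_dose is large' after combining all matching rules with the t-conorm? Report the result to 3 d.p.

R1: basic=0.72, murky=0.13, slow=0.87; AND[a·b] → w = 0.0814
R2: basic=0.72, cloudy=0.43, ¬slow=1−0.87=0.13; AND[a·b] → w = 0.0402
R3: slow=0.87, neutral=0.46; AND[a·b] → w = 0.4002
R4: basic=0.72, slow=0.87, clear=0.67; AND[a·b] → w = 0.4197
R5: ¬cloudy=1−0.43=0.57, fast=0.77, ¬basic=1−0.72=0.28; AND[a·b] → w = 0.1229
Rules with consequent 'large': {R3, R5} → strengths 0.4002, 0.1229
Aggregate via t-conorm [a + b − a·b]: 0.4739

0.474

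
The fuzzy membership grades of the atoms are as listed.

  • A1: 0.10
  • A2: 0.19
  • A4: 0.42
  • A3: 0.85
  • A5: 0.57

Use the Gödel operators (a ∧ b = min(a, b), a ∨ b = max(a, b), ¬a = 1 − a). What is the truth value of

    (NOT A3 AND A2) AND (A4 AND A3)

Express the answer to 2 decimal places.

NOT A3 = 1 − 0.85 = 0.15
NOT A3 AND A2 = min(a, b) on (0.15, 0.19) = 0.15
A4 AND A3 = min(a, b) on (0.42, 0.85) = 0.42
(NOT A3 AND A2) AND (A4 AND A3) = min(a, b) on (0.15, 0.42) = 0.15

0.15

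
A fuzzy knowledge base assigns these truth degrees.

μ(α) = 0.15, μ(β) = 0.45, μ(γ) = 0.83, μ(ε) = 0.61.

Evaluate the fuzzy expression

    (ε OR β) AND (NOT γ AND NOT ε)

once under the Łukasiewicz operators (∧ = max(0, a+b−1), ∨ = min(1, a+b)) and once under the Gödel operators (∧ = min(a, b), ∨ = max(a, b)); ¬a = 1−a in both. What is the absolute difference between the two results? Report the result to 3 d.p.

0.170

Under Łukasiewicz:
  ε OR β = min(1, a+b) on (0.61, 0.45) = 1.00
  NOT γ = 1 − 0.83 = 0.17
  NOT ε = 1 − 0.61 = 0.39
  NOT γ AND NOT ε = max(0, a+b−1) on (0.17, 0.39) = 0.00
  (ε OR β) AND (NOT γ AND NOT ε) = max(0, a+b−1) on (1.00, 0.00) = 0.00
  → value = 0.0000
Under Gödel:
  ε OR β = max(a, b) on (0.61, 0.45) = 0.61
  NOT γ = 1 − 0.83 = 0.17
  NOT ε = 1 − 0.61 = 0.39
  NOT γ AND NOT ε = min(a, b) on (0.17, 0.39) = 0.17
  (ε OR β) AND (NOT γ AND NOT ε) = min(a, b) on (0.61, 0.17) = 0.17
  → value = 0.1700
|0.0000 − 0.1700| = 0.170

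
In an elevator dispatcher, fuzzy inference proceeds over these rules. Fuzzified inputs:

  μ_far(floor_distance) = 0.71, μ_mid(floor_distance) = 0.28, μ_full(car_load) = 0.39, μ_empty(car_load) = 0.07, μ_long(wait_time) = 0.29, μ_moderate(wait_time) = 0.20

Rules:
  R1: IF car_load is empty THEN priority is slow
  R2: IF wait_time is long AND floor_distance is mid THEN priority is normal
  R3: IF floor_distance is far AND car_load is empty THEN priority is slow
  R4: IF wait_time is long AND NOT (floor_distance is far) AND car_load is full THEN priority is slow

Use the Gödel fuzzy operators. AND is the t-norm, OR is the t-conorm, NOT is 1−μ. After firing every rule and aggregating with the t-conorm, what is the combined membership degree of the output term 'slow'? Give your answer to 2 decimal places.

0.29

R1: empty=0.07 → w = 0.07
R2: long=0.29, mid=0.28; AND[min(a, b)] → w = 0.28
R3: far=0.71, empty=0.07; AND[min(a, b)] → w = 0.07
R4: long=0.29, ¬far=1−0.71=0.29, full=0.39; AND[min(a, b)] → w = 0.29
Rules with consequent 'slow': {R1, R3, R4} → strengths 0.07, 0.07, 0.29
Aggregate via t-conorm [max(a, b)]: 0.29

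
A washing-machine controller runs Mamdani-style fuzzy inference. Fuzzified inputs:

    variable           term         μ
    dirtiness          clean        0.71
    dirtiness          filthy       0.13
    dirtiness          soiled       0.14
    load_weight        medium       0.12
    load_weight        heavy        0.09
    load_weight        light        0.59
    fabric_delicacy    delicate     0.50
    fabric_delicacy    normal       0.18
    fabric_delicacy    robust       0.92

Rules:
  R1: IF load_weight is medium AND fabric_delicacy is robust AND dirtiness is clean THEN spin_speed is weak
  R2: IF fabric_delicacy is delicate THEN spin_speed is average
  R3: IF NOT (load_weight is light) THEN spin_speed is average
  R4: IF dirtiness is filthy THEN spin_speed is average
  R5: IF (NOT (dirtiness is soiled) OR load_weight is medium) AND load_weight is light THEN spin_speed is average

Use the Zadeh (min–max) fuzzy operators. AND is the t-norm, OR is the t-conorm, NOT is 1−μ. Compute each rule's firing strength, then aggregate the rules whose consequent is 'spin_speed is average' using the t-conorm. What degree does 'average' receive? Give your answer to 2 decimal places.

R1: medium=0.12, robust=0.92, clean=0.71; AND[min(a, b)] → w = 0.12
R2: delicate=0.50 → w = 0.50
R3: ¬light=1−0.59=0.41 → w = 0.41
R4: filthy=0.13 → w = 0.13
R5: (¬soiled=1−0.14=0.86 OR medium=0.12) = 0.86; AND[min(a, b)] with light=0.59 → w = 0.59
Rules with consequent 'average': {R2, R3, R4, R5} → strengths 0.50, 0.41, 0.13, 0.59
Aggregate via t-conorm [max(a, b)]: 0.59

0.59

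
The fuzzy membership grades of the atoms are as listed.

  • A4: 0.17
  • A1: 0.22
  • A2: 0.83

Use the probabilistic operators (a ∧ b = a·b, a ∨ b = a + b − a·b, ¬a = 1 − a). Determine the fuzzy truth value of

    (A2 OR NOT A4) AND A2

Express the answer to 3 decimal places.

0.806

NOT A4 = 1 − 0.1700 = 0.8300
A2 OR NOT A4 = a + b − a·b on (0.8300, 0.8300) = 0.9711
(A2 OR NOT A4) AND A2 = a·b on (0.9711, 0.8300) = 0.8060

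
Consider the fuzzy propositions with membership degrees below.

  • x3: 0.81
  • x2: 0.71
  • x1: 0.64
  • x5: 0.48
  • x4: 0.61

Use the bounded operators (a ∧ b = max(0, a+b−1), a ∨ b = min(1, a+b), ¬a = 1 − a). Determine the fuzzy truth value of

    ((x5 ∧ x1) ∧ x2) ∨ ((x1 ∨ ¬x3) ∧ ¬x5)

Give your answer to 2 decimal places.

x5 ∧ x1 = max(0, a+b−1) on (0.48, 0.64) = 0.12
(x5 ∧ x1) ∧ x2 = max(0, a+b−1) on (0.12, 0.71) = 0.00
¬x3 = 1 − 0.81 = 0.19
x1 ∨ ¬x3 = min(1, a+b) on (0.64, 0.19) = 0.83
¬x5 = 1 − 0.48 = 0.52
(x1 ∨ ¬x3) ∧ ¬x5 = max(0, a+b−1) on (0.83, 0.52) = 0.35
((x5 ∧ x1) ∧ x2) ∨ ((x1 ∨ ¬x3) ∧ ¬x5) = min(1, a+b) on (0.00, 0.35) = 0.35

0.35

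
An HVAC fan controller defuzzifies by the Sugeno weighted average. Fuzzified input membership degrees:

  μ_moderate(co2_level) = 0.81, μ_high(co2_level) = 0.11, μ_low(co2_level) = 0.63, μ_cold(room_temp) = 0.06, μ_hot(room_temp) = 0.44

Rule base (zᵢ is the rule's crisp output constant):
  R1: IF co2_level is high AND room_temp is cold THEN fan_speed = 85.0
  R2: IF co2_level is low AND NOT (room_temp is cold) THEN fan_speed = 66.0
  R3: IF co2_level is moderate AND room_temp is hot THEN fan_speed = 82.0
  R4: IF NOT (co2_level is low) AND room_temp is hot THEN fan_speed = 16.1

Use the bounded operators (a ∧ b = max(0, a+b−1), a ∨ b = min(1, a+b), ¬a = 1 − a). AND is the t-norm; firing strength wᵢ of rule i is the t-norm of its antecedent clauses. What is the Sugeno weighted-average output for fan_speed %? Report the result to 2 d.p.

R1 (z=85.0): high=0.11, cold=0.06; AND[max(0, a+b−1)] → w = 0.00
R2 (z=66.0): low=0.63, ¬cold=1−0.06=0.94; AND[max(0, a+b−1)] → w = 0.57
R3 (z=82.0): moderate=0.81, hot=0.44; AND[max(0, a+b−1)] → w = 0.25
R4 (z=16.1): ¬low=1−0.63=0.37, hot=0.44; AND[max(0, a+b−1)] → w = 0.00
Weighted average = (0.00·85.0 + 0.57·66.0 + 0.25·82.0 + 0.00·16.1) / (0.00 + 0.57 + 0.25 + 0.00)
  = 58.1200 / 0.8200 = 70.88

70.88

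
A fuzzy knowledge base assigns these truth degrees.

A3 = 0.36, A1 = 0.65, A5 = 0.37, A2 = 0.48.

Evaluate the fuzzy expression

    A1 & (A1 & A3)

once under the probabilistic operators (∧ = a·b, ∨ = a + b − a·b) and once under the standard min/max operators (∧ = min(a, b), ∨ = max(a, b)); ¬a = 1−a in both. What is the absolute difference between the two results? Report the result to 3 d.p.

0.208

Under probabilistic:
  A1 & A3 = a·b on (0.6500, 0.3600) = 0.2340
  A1 & (A1 & A3) = a·b on (0.6500, 0.2340) = 0.1521
  → value = 0.1521
Under standard min/max:
  A1 & A3 = min(a, b) on (0.65, 0.36) = 0.36
  A1 & (A1 & A3) = min(a, b) on (0.65, 0.36) = 0.36
  → value = 0.3600
|0.1521 − 0.3600| = 0.208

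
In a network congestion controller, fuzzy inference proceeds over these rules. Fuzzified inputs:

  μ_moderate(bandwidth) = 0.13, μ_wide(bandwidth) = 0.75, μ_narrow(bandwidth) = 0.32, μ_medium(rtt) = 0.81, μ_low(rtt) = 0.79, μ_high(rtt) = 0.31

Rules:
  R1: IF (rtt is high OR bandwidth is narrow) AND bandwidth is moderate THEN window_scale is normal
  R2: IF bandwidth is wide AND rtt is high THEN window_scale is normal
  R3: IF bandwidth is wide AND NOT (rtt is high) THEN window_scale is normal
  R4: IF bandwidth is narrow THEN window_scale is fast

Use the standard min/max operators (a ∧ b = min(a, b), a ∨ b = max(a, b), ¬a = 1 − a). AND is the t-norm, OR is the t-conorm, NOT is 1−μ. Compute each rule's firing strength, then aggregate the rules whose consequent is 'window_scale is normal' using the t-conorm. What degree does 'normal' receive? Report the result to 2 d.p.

R1: (high=0.31 OR narrow=0.32) = 0.32; AND[min(a, b)] with moderate=0.13 → w = 0.13
R2: wide=0.75, high=0.31; AND[min(a, b)] → w = 0.31
R3: wide=0.75, ¬high=1−0.31=0.69; AND[min(a, b)] → w = 0.69
R4: narrow=0.32 → w = 0.32
Rules with consequent 'normal': {R1, R2, R3} → strengths 0.13, 0.31, 0.69
Aggregate via t-conorm [max(a, b)]: 0.69

0.69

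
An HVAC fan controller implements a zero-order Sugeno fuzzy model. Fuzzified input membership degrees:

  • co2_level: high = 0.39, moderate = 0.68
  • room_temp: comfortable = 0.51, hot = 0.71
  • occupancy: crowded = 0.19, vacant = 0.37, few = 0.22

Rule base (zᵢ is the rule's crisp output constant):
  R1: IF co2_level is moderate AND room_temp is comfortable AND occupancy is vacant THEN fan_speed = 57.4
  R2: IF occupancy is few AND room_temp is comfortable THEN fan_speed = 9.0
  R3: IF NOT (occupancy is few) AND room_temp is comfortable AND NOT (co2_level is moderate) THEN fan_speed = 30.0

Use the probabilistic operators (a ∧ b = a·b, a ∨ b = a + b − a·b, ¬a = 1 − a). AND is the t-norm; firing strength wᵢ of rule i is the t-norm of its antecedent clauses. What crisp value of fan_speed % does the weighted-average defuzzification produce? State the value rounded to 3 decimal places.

R1 (z=57.4): moderate=0.68, comfortable=0.51, vacant=0.37; AND[a·b] → w = 0.1283
R2 (z=9.0): few=0.22, comfortable=0.51; AND[a·b] → w = 0.1122
R3 (z=30.0): ¬few=1−0.22=0.78, comfortable=0.51, ¬moderate=1−0.68=0.32; AND[a·b] → w = 0.1273
Weighted average = (0.1283·57.4 + 0.1122·9.0 + 0.1273·30.0) / (0.1283 + 0.1122 + 0.1273)
  = 12.1940 / 0.3678 = 33.153

33.153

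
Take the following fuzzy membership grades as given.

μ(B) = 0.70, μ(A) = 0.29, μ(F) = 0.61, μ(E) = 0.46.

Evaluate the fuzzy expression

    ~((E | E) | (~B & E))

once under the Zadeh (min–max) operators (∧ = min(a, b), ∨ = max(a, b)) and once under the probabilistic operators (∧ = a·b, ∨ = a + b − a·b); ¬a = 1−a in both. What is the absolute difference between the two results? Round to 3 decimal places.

Under Zadeh (min–max):
  E | E = max(a, b) on (0.46, 0.46) = 0.46
  ~B = 1 − 0.70 = 0.30
  ~B & E = min(a, b) on (0.30, 0.46) = 0.30
  (E | E) | (~B & E) = max(a, b) on (0.46, 0.30) = 0.46
  ~((E | E) | (~B & E)) = 1 − 0.46 = 0.54
  → value = 0.5400
Under probabilistic:
  E | E = a + b − a·b on (0.4600, 0.4600) = 0.7084
  ~B = 1 − 0.7000 = 0.3000
  ~B & E = a·b on (0.3000, 0.4600) = 0.1380
  (E | E) | (~B & E) = a + b − a·b on (0.7084, 0.1380) = 0.7486
  ~((E | E) | (~B & E)) = 1 − 0.7486 = 0.2514
  → value = 0.2514
|0.5400 − 0.2514| = 0.289

0.289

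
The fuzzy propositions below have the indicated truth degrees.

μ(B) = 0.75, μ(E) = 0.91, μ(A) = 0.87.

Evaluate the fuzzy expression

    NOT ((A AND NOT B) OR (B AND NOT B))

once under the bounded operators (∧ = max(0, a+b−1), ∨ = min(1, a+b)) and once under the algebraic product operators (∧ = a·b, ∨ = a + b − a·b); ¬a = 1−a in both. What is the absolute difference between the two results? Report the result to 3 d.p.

Under bounded:
  NOT B = 1 − 0.75 = 0.25
  A AND NOT B = max(0, a+b−1) on (0.87, 0.25) = 0.12
  NOT B = 1 − 0.75 = 0.25
  B AND NOT B = max(0, a+b−1) on (0.75, 0.25) = 0.00
  (A AND NOT B) OR (B AND NOT B) = min(1, a+b) on (0.12, 0.00) = 0.12
  NOT ((A AND NOT B) OR (B AND NOT B)) = 1 − 0.12 = 0.88
  → value = 0.8800
Under algebraic product:
  NOT B = 1 − 0.7500 = 0.2500
  A AND NOT B = a·b on (0.8700, 0.2500) = 0.2175
  NOT B = 1 − 0.7500 = 0.2500
  B AND NOT B = a·b on (0.7500, 0.2500) = 0.1875
  (A AND NOT B) OR (B AND NOT B) = a + b − a·b on (0.2175, 0.1875) = 0.3642
  NOT ((A AND NOT B) OR (B AND NOT B)) = 1 − 0.3642 = 0.6358
  → value = 0.6358
|0.8800 − 0.6358| = 0.244

0.244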